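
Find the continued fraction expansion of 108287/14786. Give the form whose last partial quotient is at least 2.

108287 = 7*14786 + 4785
14786 = 3*4785 + 431
4785 = 11*431 + 44
431 = 9*44 + 35
44 = 1*35 + 9
35 = 3*9 + 8
9 = 1*8 + 1
8 = 8*1 + 0  (stop)
So 108287/14786 = [7; 3, 11, 9, 1, 3, 1, 8].

[7; 3, 11, 9, 1, 3, 1, 8]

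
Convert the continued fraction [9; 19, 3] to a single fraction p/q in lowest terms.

Fold from the inside: start with 3/1.
  19 + 1/3 = 58/3
  9 + 3/58 = 525/58

525/58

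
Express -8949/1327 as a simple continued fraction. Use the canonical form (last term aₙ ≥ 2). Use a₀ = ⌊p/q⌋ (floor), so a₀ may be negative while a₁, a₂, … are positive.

[-7; 3, 1, 9, 3, 3, 3]

-8949 = -7·1327 + 340
1327 = 3·340 + 307
340 = 1·307 + 33
307 = 9·33 + 10
33 = 3·10 + 3
10 = 3·3 + 1
3 = 3·1 + 0  (stop)
So -8949/1327 = [-7; 3, 1, 9, 3, 3, 3].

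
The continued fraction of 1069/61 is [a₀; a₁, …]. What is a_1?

1

1069 = 17·61 + 32   →  a_0 = 17
61 = 1·32 + 29   →  a_1 = 1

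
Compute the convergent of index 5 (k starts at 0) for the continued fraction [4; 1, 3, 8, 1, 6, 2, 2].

1213/255

Using pₖ = aₖpₖ₋₁ + pₖ₋₂, qₖ = aₖqₖ₋₁ + qₖ₋₂ (with p₋₁=1, p₋₂=0, q₋₁=0, q₋₂=1):
  k=0: a=4, p=4, q=1
  k=1: a=1, p=5, q=1
  k=2: a=3, p=19, q=4
  k=3: a=8, p=157, q=33
  k=4: a=1, p=176, q=37
  k=5: a=6, p=1213, q=255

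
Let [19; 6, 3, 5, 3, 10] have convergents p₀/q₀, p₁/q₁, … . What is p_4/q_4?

6169/322

Using pₖ = aₖpₖ₋₁ + pₖ₋₂, qₖ = aₖqₖ₋₁ + qₖ₋₂ (with p₋₁=1, p₋₂=0, q₋₁=0, q₋₂=1):
  k=0: a=19, p=19, q=1
  k=1: a=6, p=115, q=6
  k=2: a=3, p=364, q=19
  k=3: a=5, p=1935, q=101
  k=4: a=3, p=6169, q=322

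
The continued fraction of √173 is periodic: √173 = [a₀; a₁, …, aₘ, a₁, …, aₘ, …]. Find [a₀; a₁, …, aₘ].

a₀ = ⌊√173⌋ = 13.
With m₀=0, d₀=1 and mₖ₊₁ = dₖaₖ − mₖ, dₖ₊₁ = (n − mₖ₊₁²)/dₖ, aₖ₊₁ = ⌊(a₀+mₖ₊₁)/dₖ₊₁⌋:
  k=1: m=13, d=4, a=6
  k=2: m=11, d=13, a=1
  k=3: m=2, d=13, a=1
  k=4: m=11, d=4, a=6
  k=5: m=13, d=1, a=26
d=1 and a=2a₀=26 at k=5, so the next step gives (m, d) = (13, 4) again — its k=1 value — and the period has length 5.

[13; 6, 1, 1, 6, 26]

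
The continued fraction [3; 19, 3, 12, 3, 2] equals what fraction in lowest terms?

15628/5121

Fold from the inside: start with 2/1.
  3 + 1/2 = 7/2
  12 + 2/7 = 86/7
  3 + 7/86 = 265/86
  19 + 86/265 = 5121/265
  3 + 265/5121 = 15628/5121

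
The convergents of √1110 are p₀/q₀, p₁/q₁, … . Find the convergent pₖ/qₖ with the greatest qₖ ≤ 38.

√1110 = [33; 3, 6, 3, 66, …] (period length 4).
Convergents:
  p_0/q_0 = 33/1
  p_1/q_1 = 100/3
  p_2/q_2 = 633/19
  p_3/q_3 = 1999/60
q_2 = 19 ≤ 38 < 60 = q_3, so the answer is 633/19.

633/19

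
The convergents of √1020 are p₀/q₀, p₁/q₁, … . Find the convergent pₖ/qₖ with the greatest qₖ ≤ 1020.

√1020 = [31; 1, 14, 1, 62, …] (period length 4).
Convergents:
  p_0/q_0 = 31/1
  p_1/q_1 = 32/1
  p_2/q_2 = 479/15
  p_3/q_3 = 511/16
  p_4/q_4 = 32161/1007
  p_5/q_5 = 32672/1023
q_4 = 1007 ≤ 1020 < 1023 = q_5, so the answer is 32161/1007.

32161/1007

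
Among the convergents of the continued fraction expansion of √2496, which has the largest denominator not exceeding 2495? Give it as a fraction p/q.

123601/2474

√2496 = [49; 1, 23, 1, 98, …] (period length 4).
Convergents:
  p_0/q_0 = 49/1
  p_1/q_1 = 50/1
  p_2/q_2 = 1199/24
  p_3/q_3 = 1249/25
  p_4/q_4 = 123601/2474
  p_5/q_5 = 124850/2499
q_4 = 2474 ≤ 2495 < 2499 = q_5, so the answer is 123601/2474.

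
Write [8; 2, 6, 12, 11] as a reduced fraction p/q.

Fold from the inside: start with 11/1.
  12 + 1/11 = 133/11
  6 + 11/133 = 809/133
  2 + 133/809 = 1751/809
  8 + 809/1751 = 14817/1751

14817/1751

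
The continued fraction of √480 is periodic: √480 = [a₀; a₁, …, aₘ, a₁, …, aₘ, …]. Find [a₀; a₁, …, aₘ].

a₀ = ⌊√480⌋ = 21.
With m₀=0, d₀=1 and mₖ₊₁ = dₖaₖ − mₖ, dₖ₊₁ = (n − mₖ₊₁²)/dₖ, aₖ₊₁ = ⌊(a₀+mₖ₊₁)/dₖ₊₁⌋:
  k=1: m=21, d=39, a=1
  k=2: m=18, d=4, a=9
  k=3: m=18, d=39, a=1
  k=4: m=21, d=1, a=42
d=1 and a=2a₀=42 at k=4, so the next step gives (m, d) = (21, 39) again — its k=1 value — and the period has length 4.

[21; 1, 9, 1, 42]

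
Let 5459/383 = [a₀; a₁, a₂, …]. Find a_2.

1

5459 = 14·383 + 97   →  a_0 = 14
383 = 3·97 + 92   →  a_1 = 3
97 = 1·92 + 5   →  a_2 = 1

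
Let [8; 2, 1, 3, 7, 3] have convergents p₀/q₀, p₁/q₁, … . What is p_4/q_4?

Using pₖ = aₖpₖ₋₁ + pₖ₋₂, qₖ = aₖqₖ₋₁ + qₖ₋₂ (with p₋₁=1, p₋₂=0, q₋₁=0, q₋₂=1):
  k=0: a=8, p=8, q=1
  k=1: a=2, p=17, q=2
  k=2: a=1, p=25, q=3
  k=3: a=3, p=92, q=11
  k=4: a=7, p=669, q=80

669/80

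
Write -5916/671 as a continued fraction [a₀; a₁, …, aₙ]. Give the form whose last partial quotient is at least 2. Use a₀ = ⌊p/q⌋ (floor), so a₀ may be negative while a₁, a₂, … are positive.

-5916 = -9*671 + 123
671 = 5*123 + 56
123 = 2*56 + 11
56 = 5*11 + 1
11 = 11*1 + 0  (stop)
So -5916/671 = [-9; 5, 2, 5, 11].

[-9; 5, 2, 5, 11]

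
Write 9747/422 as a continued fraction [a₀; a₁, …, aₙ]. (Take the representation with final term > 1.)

[23; 10, 3, 2, 2, 2]

9747 = 23*422 + 41
422 = 10*41 + 12
41 = 3*12 + 5
12 = 2*5 + 2
5 = 2*2 + 1
2 = 2*1 + 0  (stop)
So 9747/422 = [23; 10, 3, 2, 2, 2].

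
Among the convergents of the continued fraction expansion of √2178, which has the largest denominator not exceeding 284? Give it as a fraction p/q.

√2178 = [46; 1, 2, 46, 2, 1, 92, …] (period length 6).
Convergents:
  p_0/q_0 = 46/1
  p_1/q_1 = 47/1
  p_2/q_2 = 140/3
  p_3/q_3 = 6487/139
  p_4/q_4 = 13114/281
  p_5/q_5 = 19601/420
q_4 = 281 ≤ 284 < 420 = q_5, so the answer is 13114/281.

13114/281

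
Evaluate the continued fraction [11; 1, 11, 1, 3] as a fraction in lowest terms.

Using pₖ = aₖpₖ₋₁ + pₖ₋₂ and qₖ = aₖqₖ₋₁ + qₖ₋₂:
  k=0: a=11, p=11, q=1
  k=1: a=1, p=12, q=1
  k=2: a=11, p=143, q=12
  k=3: a=1, p=155, q=13
  k=4: a=3, p=608, q=51

608/51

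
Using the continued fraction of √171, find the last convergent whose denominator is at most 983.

√171 = [13; 13, 26, …] (period length 2).
Convergents:
  p_0/q_0 = 13/1
  p_1/q_1 = 170/13
  p_2/q_2 = 4433/339
  p_3/q_3 = 57799/4420
q_2 = 339 ≤ 983 < 4420 = q_3, so the answer is 4433/339.

4433/339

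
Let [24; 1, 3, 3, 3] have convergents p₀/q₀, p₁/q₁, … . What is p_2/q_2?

Using pₖ = aₖpₖ₋₁ + pₖ₋₂, qₖ = aₖqₖ₋₁ + qₖ₋₂ (with p₋₁=1, p₋₂=0, q₋₁=0, q₋₂=1):
  k=0: a=24, p=24, q=1
  k=1: a=1, p=25, q=1
  k=2: a=3, p=99, q=4

99/4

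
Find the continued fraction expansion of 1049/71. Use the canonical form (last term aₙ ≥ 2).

[14; 1, 3, 2, 3, 2]

1049 = 14*71 + 55
71 = 1*55 + 16
55 = 3*16 + 7
16 = 2*7 + 2
7 = 3*2 + 1
2 = 2*1 + 0  (stop)
So 1049/71 = [14; 1, 3, 2, 3, 2].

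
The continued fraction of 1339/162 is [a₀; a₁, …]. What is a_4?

3

1339 = 8·162 + 43   →  a_0 = 8
162 = 3·43 + 33   →  a_1 = 3
43 = 1·33 + 10   →  a_2 = 1
33 = 3·10 + 3   →  a_3 = 3
10 = 3·3 + 1   →  a_4 = 3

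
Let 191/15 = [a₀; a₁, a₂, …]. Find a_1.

1

191 = 12·15 + 11   →  a_0 = 12
15 = 1·11 + 4   →  a_1 = 1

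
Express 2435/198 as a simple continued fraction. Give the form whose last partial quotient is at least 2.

2435 = 12·198 + 59
198 = 3·59 + 21
59 = 2·21 + 17
21 = 1·17 + 4
17 = 4·4 + 1
4 = 4·1 + 0  (stop)
So 2435/198 = [12; 3, 2, 1, 4, 4].

[12; 3, 2, 1, 4, 4]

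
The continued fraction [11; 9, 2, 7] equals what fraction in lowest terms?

Fold from the inside: start with 7/1.
  2 + 1/7 = 15/7
  9 + 7/15 = 142/15
  11 + 15/142 = 1577/142

1577/142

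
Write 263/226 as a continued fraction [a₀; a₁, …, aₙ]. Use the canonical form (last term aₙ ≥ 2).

[1; 6, 9, 4]

263 = 1*226 + 37
226 = 6*37 + 4
37 = 9*4 + 1
4 = 4*1 + 0  (stop)
So 263/226 = [1; 6, 9, 4].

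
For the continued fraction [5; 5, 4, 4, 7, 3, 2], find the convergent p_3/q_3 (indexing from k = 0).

462/89

Using pₖ = aₖpₖ₋₁ + pₖ₋₂, qₖ = aₖqₖ₋₁ + qₖ₋₂ (with p₋₁=1, p₋₂=0, q₋₁=0, q₋₂=1):
  k=0: a=5, p=5, q=1
  k=1: a=5, p=26, q=5
  k=2: a=4, p=109, q=21
  k=3: a=4, p=462, q=89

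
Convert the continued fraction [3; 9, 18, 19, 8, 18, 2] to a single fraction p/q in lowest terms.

Fold from the inside: start with 2/1.
  18 + 1/2 = 37/2
  8 + 2/37 = 298/37
  19 + 37/298 = 5699/298
  18 + 298/5699 = 102880/5699
  9 + 5699/102880 = 931619/102880
  3 + 102880/931619 = 2897737/931619

2897737/931619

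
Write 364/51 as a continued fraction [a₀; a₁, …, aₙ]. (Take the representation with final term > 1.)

[7; 7, 3, 2]

364 = 7·51 + 7
51 = 7·7 + 2
7 = 3·2 + 1
2 = 2·1 + 0  (stop)
So 364/51 = [7; 7, 3, 2].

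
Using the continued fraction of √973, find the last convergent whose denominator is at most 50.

811/26

√973 = [31; 5, 5, 2, 8, 2, 5, 5, 62, …] (period length 8).
Convergents:
  p_0/q_0 = 31/1
  p_1/q_1 = 156/5
  p_2/q_2 = 811/26
  p_3/q_3 = 1778/57
q_2 = 26 ≤ 50 < 57 = q_3, so the answer is 811/26.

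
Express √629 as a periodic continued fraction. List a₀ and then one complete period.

[25; 12, 1, 1, 12, 50]

a₀ = ⌊√629⌋ = 25.
With m₀=0, d₀=1 and mₖ₊₁ = dₖaₖ − mₖ, dₖ₊₁ = (n − mₖ₊₁²)/dₖ, aₖ₊₁ = ⌊(a₀+mₖ₊₁)/dₖ₊₁⌋:
  k=1: m=25, d=4, a=12
  k=2: m=23, d=25, a=1
  k=3: m=2, d=25, a=1
  k=4: m=23, d=4, a=12
  k=5: m=25, d=1, a=50
d=1 and a=2a₀=50 at k=5, so the next step gives (m, d) = (25, 4) again — its k=1 value — and the period has length 5.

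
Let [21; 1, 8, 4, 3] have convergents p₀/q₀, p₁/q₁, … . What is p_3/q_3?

810/37

Using pₖ = aₖpₖ₋₁ + pₖ₋₂, qₖ = aₖqₖ₋₁ + qₖ₋₂ (with p₋₁=1, p₋₂=0, q₋₁=0, q₋₂=1):
  k=0: a=21, p=21, q=1
  k=1: a=1, p=22, q=1
  k=2: a=8, p=197, q=9
  k=3: a=4, p=810, q=37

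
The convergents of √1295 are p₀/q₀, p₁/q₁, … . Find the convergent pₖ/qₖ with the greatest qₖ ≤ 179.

√1295 = [35; 1, 70, …] (period length 2).
Convergents:
  p_0/q_0 = 35/1
  p_1/q_1 = 36/1
  p_2/q_2 = 2555/71
  p_3/q_3 = 2591/72
  p_4/q_4 = 183925/5111
q_3 = 72 ≤ 179 < 5111 = q_4, so the answer is 2591/72.

2591/72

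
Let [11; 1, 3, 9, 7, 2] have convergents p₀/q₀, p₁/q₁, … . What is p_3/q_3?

435/37

Using pₖ = aₖpₖ₋₁ + pₖ₋₂, qₖ = aₖqₖ₋₁ + qₖ₋₂ (with p₋₁=1, p₋₂=0, q₋₁=0, q₋₂=1):
  k=0: a=11, p=11, q=1
  k=1: a=1, p=12, q=1
  k=2: a=3, p=47, q=4
  k=3: a=9, p=435, q=37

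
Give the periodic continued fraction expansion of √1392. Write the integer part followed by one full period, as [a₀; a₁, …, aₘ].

a₀ = ⌊√1392⌋ = 37.

[37; 3, 4, 3, 74]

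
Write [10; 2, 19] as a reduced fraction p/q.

Using pₖ = aₖpₖ₋₁ + pₖ₋₂ and qₖ = aₖqₖ₋₁ + qₖ₋₂:
  k=0: a=10, p=10, q=1
  k=1: a=2, p=21, q=2
  k=2: a=19, p=409, q=39

409/39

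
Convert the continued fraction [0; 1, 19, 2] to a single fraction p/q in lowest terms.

Fold from the inside: start with 2/1.
  19 + 1/2 = 39/2
  1 + 2/39 = 41/39
  0 + 39/41 = 39/41

39/41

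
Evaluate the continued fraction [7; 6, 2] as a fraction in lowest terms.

93/13

Fold from the inside: start with 2/1.
  6 + 1/2 = 13/2
  7 + 2/13 = 93/13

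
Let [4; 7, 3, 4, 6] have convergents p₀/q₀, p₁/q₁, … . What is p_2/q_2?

Using pₖ = aₖpₖ₋₁ + pₖ₋₂, qₖ = aₖqₖ₋₁ + qₖ₋₂ (with p₋₁=1, p₋₂=0, q₋₁=0, q₋₂=1):
  k=0: a=4, p=4, q=1
  k=1: a=7, p=29, q=7
  k=2: a=3, p=91, q=22

91/22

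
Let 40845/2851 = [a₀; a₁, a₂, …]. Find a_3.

40845 = 14·2851 + 931   →  a_0 = 14
2851 = 3·931 + 58   →  a_1 = 3
931 = 16·58 + 3   →  a_2 = 16
58 = 19·3 + 1   →  a_3 = 19

19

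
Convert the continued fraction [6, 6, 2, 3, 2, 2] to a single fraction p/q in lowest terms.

1545/251

Fold from the inside: start with 2/1.
  2 + 1/2 = 5/2
  3 + 2/5 = 17/5
  2 + 5/17 = 39/17
  6 + 17/39 = 251/39
  6 + 39/251 = 1545/251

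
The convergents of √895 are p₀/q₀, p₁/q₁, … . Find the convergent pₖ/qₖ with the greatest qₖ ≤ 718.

√895 = [29; 1, 10, 1, 58, …] (period length 4).
Convergents:
  p_0/q_0 = 29/1
  p_1/q_1 = 30/1
  p_2/q_2 = 329/11
  p_3/q_3 = 359/12
  p_4/q_4 = 21151/707
  p_5/q_5 = 21510/719
q_4 = 707 ≤ 718 < 719 = q_5, so the answer is 21151/707.

21151/707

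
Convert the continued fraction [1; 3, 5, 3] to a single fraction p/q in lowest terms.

67/51

Using pₖ = aₖpₖ₋₁ + pₖ₋₂ and qₖ = aₖqₖ₋₁ + qₖ₋₂:
  k=0: a=1, p=1, q=1
  k=1: a=3, p=4, q=3
  k=2: a=5, p=21, q=16
  k=3: a=3, p=67, q=51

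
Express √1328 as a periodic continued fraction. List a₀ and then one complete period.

a₀ = ⌊√1328⌋ = 36.
With m₀=0, d₀=1 and mₖ₊₁ = dₖaₖ − mₖ, dₖ₊₁ = (n − mₖ₊₁²)/dₖ, aₖ₊₁ = ⌊(a₀+mₖ₊₁)/dₖ₊₁⌋:
  k=1: m=36, d=32, a=2
  k=2: m=28, d=17, a=3
  k=3: m=23, d=47, a=1
  k=4: m=24, d=16, a=3
  k=5: m=24, d=47, a=1
  k=6: m=23, d=17, a=3
  k=7: m=28, d=32, a=2
  k=8: m=36, d=1, a=72
d=1 and a=2a₀=72 at k=8, so the next step gives (m, d) = (36, 32) again — its k=1 value — and the period has length 8.

[36; 2, 3, 1, 3, 1, 3, 2, 72]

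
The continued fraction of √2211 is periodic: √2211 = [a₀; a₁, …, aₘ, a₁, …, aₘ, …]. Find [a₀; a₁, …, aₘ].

[47; 47, 94]

a₀ = ⌊√2211⌋ = 47.
With m₀=0, d₀=1 and mₖ₊₁ = dₖaₖ − mₖ, dₖ₊₁ = (n − mₖ₊₁²)/dₖ, aₖ₊₁ = ⌊(a₀+mₖ₊₁)/dₖ₊₁⌋:
  k=1: m=47, d=2, a=47
  k=2: m=47, d=1, a=94
d=1 and a=2a₀=94 at k=2, so the next step gives (m, d) = (47, 2) again — its k=1 value — and the period has length 2.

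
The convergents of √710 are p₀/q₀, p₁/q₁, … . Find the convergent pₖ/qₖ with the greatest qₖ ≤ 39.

826/31

√710 = [26; 1, 1, 1, 4, 1, 1, 1, 52, …] (period length 8).
Convergents:
  p_0/q_0 = 26/1
  p_1/q_1 = 27/1
  p_2/q_2 = 53/2
  p_3/q_3 = 80/3
  p_4/q_4 = 373/14
  p_5/q_5 = 453/17
  p_6/q_6 = 826/31
  p_7/q_7 = 1279/48
q_6 = 31 ≤ 39 < 48 = q_7, so the answer is 826/31.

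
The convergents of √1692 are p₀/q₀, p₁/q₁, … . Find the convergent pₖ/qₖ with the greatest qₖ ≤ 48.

617/15

√1692 = [41; 7, 2, 7, 82, …] (period length 4).
Convergents:
  p_0/q_0 = 41/1
  p_1/q_1 = 288/7
  p_2/q_2 = 617/15
  p_3/q_3 = 4607/112
q_2 = 15 ≤ 48 < 112 = q_3, so the answer is 617/15.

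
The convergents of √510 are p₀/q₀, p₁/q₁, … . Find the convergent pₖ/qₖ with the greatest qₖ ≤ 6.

√510 = [22; 1, 1, 2, 1, 1, 44, …] (period length 6).
Convergents:
  p_0/q_0 = 22/1
  p_1/q_1 = 23/1
  p_2/q_2 = 45/2
  p_3/q_3 = 113/5
  p_4/q_4 = 158/7
q_3 = 5 ≤ 6 < 7 = q_4, so the answer is 113/5.

113/5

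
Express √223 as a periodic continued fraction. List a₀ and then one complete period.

a₀ = ⌊√223⌋ = 14.
With m₀=0, d₀=1 and mₖ₊₁ = dₖaₖ − mₖ, dₖ₊₁ = (n − mₖ₊₁²)/dₖ, aₖ₊₁ = ⌊(a₀+mₖ₊₁)/dₖ₊₁⌋:
  k=1: m=14, d=27, a=1
  k=2: m=13, d=2, a=13
  k=3: m=13, d=27, a=1
  k=4: m=14, d=1, a=28
d=1 and a=2a₀=28 at k=4, so the next step gives (m, d) = (14, 27) again — its k=1 value — and the period has length 4.

[14; 1, 13, 1, 28]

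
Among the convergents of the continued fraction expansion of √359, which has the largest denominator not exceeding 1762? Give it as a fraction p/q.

√359 = [18; 1, 17, 1, 36, …] (period length 4).
Convergents:
  p_0/q_0 = 18/1
  p_1/q_1 = 19/1
  p_2/q_2 = 341/18
  p_3/q_3 = 360/19
  p_4/q_4 = 13301/702
  p_5/q_5 = 13661/721
  p_6/q_6 = 245538/12959
q_5 = 721 ≤ 1762 < 12959 = q_6, so the answer is 13661/721.

13661/721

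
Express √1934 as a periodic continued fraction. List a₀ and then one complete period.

[43; 1, 42, 1, 86]

a₀ = ⌊√1934⌋ = 43.
With m₀=0, d₀=1 and mₖ₊₁ = dₖaₖ − mₖ, dₖ₊₁ = (n − mₖ₊₁²)/dₖ, aₖ₊₁ = ⌊(a₀+mₖ₊₁)/dₖ₊₁⌋:
  k=1: m=43, d=85, a=1
  k=2: m=42, d=2, a=42
  k=3: m=42, d=85, a=1
  k=4: m=43, d=1, a=86
d=1 and a=2a₀=86 at k=4, so the next step gives (m, d) = (43, 85) again — its k=1 value — and the period has length 4.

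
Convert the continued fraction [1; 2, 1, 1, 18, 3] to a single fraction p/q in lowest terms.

Fold from the inside: start with 3/1.
  18 + 1/3 = 55/3
  1 + 3/55 = 58/55
  1 + 55/58 = 113/58
  2 + 58/113 = 284/113
  1 + 113/284 = 397/284

397/284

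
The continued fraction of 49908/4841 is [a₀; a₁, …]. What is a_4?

6

49908 = 10·4841 + 1498   →  a_0 = 10
4841 = 3·1498 + 347   →  a_1 = 3
1498 = 4·347 + 110   →  a_2 = 4
347 = 3·110 + 17   →  a_3 = 3
110 = 6·17 + 8   →  a_4 = 6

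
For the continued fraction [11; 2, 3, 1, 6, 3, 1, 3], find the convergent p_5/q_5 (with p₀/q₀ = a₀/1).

Using pₖ = aₖpₖ₋₁ + pₖ₋₂, qₖ = aₖqₖ₋₁ + qₖ₋₂ (with p₋₁=1, p₋₂=0, q₋₁=0, q₋₂=1):
  k=0: a=11, p=11, q=1
  k=1: a=2, p=23, q=2
  k=2: a=3, p=80, q=7
  k=3: a=1, p=103, q=9
  k=4: a=6, p=698, q=61
  k=5: a=3, p=2197, q=192

2197/192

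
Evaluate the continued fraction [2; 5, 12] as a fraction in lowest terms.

134/61

Fold from the inside: start with 12/1.
  5 + 1/12 = 61/12
  2 + 12/61 = 134/61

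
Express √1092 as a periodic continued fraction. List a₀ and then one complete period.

a₀ = ⌊√1092⌋ = 33.
With m₀=0, d₀=1 and mₖ₊₁ = dₖaₖ − mₖ, dₖ₊₁ = (n − mₖ₊₁²)/dₖ, aₖ₊₁ = ⌊(a₀+mₖ₊₁)/dₖ₊₁⌋:
  k=1: m=33, d=3, a=22
  k=2: m=33, d=1, a=66
d=1 and a=2a₀=66 at k=2, so the next step gives (m, d) = (33, 3) again — its k=1 value — and the period has length 2.

[33; 22, 66]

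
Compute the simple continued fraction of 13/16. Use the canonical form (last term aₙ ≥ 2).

13 = 0×16 + 13
16 = 1×13 + 3
13 = 4×3 + 1
3 = 3×1 + 0  (stop)
So 13/16 = [0; 1, 4, 3].

[0; 1, 4, 3]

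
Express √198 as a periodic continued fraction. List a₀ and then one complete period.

a₀ = ⌊√198⌋ = 14.
With m₀=0, d₀=1 and mₖ₊₁ = dₖaₖ − mₖ, dₖ₊₁ = (n − mₖ₊₁²)/dₖ, aₖ₊₁ = ⌊(a₀+mₖ₊₁)/dₖ₊₁⌋:
  k=1: m=14, d=2, a=14
  k=2: m=14, d=1, a=28
d=1 and a=2a₀=28 at k=2, so the next step gives (m, d) = (14, 2) again — its k=1 value — and the period has length 2.

[14; 14, 28]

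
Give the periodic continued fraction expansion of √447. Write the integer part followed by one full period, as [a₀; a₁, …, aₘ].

a₀ = ⌊√447⌋ = 21.

[21; 7, 42]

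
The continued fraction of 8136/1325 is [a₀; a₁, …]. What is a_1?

7

8136 = 6·1325 + 186   →  a_0 = 6
1325 = 7·186 + 23   →  a_1 = 7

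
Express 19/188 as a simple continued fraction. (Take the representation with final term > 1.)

[0; 9, 1, 8, 2]

19 = 0×188 + 19
188 = 9×19 + 17
19 = 1×17 + 2
17 = 8×2 + 1
2 = 2×1 + 0  (stop)
So 19/188 = [0; 9, 1, 8, 2].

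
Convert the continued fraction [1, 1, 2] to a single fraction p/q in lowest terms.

Fold from the inside: start with 2/1.
  1 + 1/2 = 3/2
  1 + 2/3 = 5/3

5/3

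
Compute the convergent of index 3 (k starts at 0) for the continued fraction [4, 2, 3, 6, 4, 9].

Using pₖ = aₖpₖ₋₁ + pₖ₋₂, qₖ = aₖqₖ₋₁ + qₖ₋₂ (with p₋₁=1, p₋₂=0, q₋₁=0, q₋₂=1):
  k=0: a=4, p=4, q=1
  k=1: a=2, p=9, q=2
  k=2: a=3, p=31, q=7
  k=3: a=6, p=195, q=44

195/44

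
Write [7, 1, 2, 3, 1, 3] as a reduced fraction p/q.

Fold from the inside: start with 3/1.
  1 + 1/3 = 4/3
  3 + 3/4 = 15/4
  2 + 4/15 = 34/15
  1 + 15/34 = 49/34
  7 + 34/49 = 377/49

377/49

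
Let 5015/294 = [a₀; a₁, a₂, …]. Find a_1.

17

5015 = 17·294 + 17   →  a_0 = 17
294 = 17·17 + 5   →  a_1 = 17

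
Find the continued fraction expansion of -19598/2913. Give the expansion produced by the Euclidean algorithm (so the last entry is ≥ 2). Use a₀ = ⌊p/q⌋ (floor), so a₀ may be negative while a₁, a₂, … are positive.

[-7; 3, 1, 2, 16, 5, 3]

-19598 = -7·2913 + 793
2913 = 3·793 + 534
793 = 1·534 + 259
534 = 2·259 + 16
259 = 16·16 + 3
16 = 5·3 + 1
3 = 3·1 + 0  (stop)
So -19598/2913 = [-7; 3, 1, 2, 16, 5, 3].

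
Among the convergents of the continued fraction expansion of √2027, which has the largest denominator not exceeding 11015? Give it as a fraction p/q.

√2027 = [45; 45, 90, …] (period length 2).
Convergents:
  p_0/q_0 = 45/1
  p_1/q_1 = 2026/45
  p_2/q_2 = 182385/4051
  p_3/q_3 = 8209351/182340
q_2 = 4051 ≤ 11015 < 182340 = q_3, so the answer is 182385/4051.

182385/4051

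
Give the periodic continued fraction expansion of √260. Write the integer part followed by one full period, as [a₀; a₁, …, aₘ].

a₀ = ⌊√260⌋ = 16.
With m₀=0, d₀=1 and mₖ₊₁ = dₖaₖ − mₖ, dₖ₊₁ = (n − mₖ₊₁²)/dₖ, aₖ₊₁ = ⌊(a₀+mₖ₊₁)/dₖ₊₁⌋:
  k=1: m=16, d=4, a=8
  k=2: m=16, d=1, a=32
d=1 and a=2a₀=32 at k=2, so the next step gives (m, d) = (16, 4) again — its k=1 value — and the period has length 2.

[16; 8, 32]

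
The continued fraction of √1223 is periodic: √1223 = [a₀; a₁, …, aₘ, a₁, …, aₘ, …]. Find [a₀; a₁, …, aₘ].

a₀ = ⌊√1223⌋ = 34.
With m₀=0, d₀=1 and mₖ₊₁ = dₖaₖ − mₖ, dₖ₊₁ = (n − mₖ₊₁²)/dₖ, aₖ₊₁ = ⌊(a₀+mₖ₊₁)/dₖ₊₁⌋:
  k=1: m=34, d=67, a=1
  k=2: m=33, d=2, a=33
  k=3: m=33, d=67, a=1
  k=4: m=34, d=1, a=68
d=1 and a=2a₀=68 at k=4, so the next step gives (m, d) = (34, 67) again — its k=1 value — and the period has length 4.

[34; 1, 33, 1, 68]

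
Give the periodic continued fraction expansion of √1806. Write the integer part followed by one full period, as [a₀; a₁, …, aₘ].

[42; 2, 84]

a₀ = ⌊√1806⌋ = 42.
With m₀=0, d₀=1 and mₖ₊₁ = dₖaₖ − mₖ, dₖ₊₁ = (n − mₖ₊₁²)/dₖ, aₖ₊₁ = ⌊(a₀+mₖ₊₁)/dₖ₊₁⌋:
  k=1: m=42, d=42, a=2
  k=2: m=42, d=1, a=84
d=1 and a=2a₀=84 at k=2, so the next step gives (m, d) = (42, 42) again — its k=1 value — and the period has length 2.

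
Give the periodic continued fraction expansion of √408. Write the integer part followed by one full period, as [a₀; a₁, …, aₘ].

[20; 5, 40]

a₀ = ⌊√408⌋ = 20.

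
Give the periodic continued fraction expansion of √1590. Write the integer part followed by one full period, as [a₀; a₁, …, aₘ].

a₀ = ⌊√1590⌋ = 39.
With m₀=0, d₀=1 and mₖ₊₁ = dₖaₖ − mₖ, dₖ₊₁ = (n − mₖ₊₁²)/dₖ, aₖ₊₁ = ⌊(a₀+mₖ₊₁)/dₖ₊₁⌋:
  k=1: m=39, d=69, a=1
  k=2: m=30, d=10, a=6
  k=3: m=30, d=69, a=1
  k=4: m=39, d=1, a=78
d=1 and a=2a₀=78 at k=4, so the next step gives (m, d) = (39, 69) again — its k=1 value — and the period has length 4.

[39; 1, 6, 1, 78]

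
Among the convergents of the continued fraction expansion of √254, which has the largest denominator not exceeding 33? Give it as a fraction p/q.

√254 = [15; 1, 14, 1, 30, …] (period length 4).
Convergents:
  p_0/q_0 = 15/1
  p_1/q_1 = 16/1
  p_2/q_2 = 239/15
  p_3/q_3 = 255/16
  p_4/q_4 = 7889/495
q_3 = 16 ≤ 33 < 495 = q_4, so the answer is 255/16.

255/16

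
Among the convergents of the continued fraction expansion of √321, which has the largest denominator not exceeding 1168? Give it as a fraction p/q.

7722/431

√321 = [17; 1, 10, 1, 34, …] (period length 4).
Convergents:
  p_0/q_0 = 17/1
  p_1/q_1 = 18/1
  p_2/q_2 = 197/11
  p_3/q_3 = 215/12
  p_4/q_4 = 7507/419
  p_5/q_5 = 7722/431
  p_6/q_6 = 84727/4729
q_5 = 431 ≤ 1168 < 4729 = q_6, so the answer is 7722/431.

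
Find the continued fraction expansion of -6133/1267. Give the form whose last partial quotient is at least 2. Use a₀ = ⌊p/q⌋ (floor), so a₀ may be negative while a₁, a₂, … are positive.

-6133 = -5*1267 + 202
1267 = 6*202 + 55
202 = 3*55 + 37
55 = 1*37 + 18
37 = 2*18 + 1
18 = 18*1 + 0  (stop)
So -6133/1267 = [-5; 6, 3, 1, 2, 18].

[-5; 6, 3, 1, 2, 18]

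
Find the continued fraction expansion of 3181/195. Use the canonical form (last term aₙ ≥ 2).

3181 = 16*195 + 61
195 = 3*61 + 12
61 = 5*12 + 1
12 = 12*1 + 0  (stop)
So 3181/195 = [16; 3, 5, 12].

[16; 3, 5, 12]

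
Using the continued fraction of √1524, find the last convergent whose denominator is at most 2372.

√1524 = [39; 26, 78, …] (period length 2).
Convergents:
  p_0/q_0 = 39/1
  p_1/q_1 = 1015/26
  p_2/q_2 = 79209/2029
  p_3/q_3 = 2060449/52780
q_2 = 2029 ≤ 2372 < 52780 = q_3, so the answer is 79209/2029.

79209/2029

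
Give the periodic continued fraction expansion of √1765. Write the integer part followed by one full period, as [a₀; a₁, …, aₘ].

a₀ = ⌊√1765⌋ = 42.
With m₀=0, d₀=1 and mₖ₊₁ = dₖaₖ − mₖ, dₖ₊₁ = (n − mₖ₊₁²)/dₖ, aₖ₊₁ = ⌊(a₀+mₖ₊₁)/dₖ₊₁⌋:
  k=1: m=42, d=1, a=84
d=1 and a=2a₀=84 at k=1, so the next step gives (m, d) = (42, 1) again — its k=1 value — and the period has length 1.

[42; 84]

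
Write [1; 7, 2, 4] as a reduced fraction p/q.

76/67

Fold from the inside: start with 4/1.
  2 + 1/4 = 9/4
  7 + 4/9 = 67/9
  1 + 9/67 = 76/67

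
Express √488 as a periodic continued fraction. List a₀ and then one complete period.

[22; 11, 44]

a₀ = ⌊√488⌋ = 22.
With m₀=0, d₀=1 and mₖ₊₁ = dₖaₖ − mₖ, dₖ₊₁ = (n − mₖ₊₁²)/dₖ, aₖ₊₁ = ⌊(a₀+mₖ₊₁)/dₖ₊₁⌋:
  k=1: m=22, d=4, a=11
  k=2: m=22, d=1, a=44
d=1 and a=2a₀=44 at k=2, so the next step gives (m, d) = (22, 4) again — its k=1 value — and the period has length 2.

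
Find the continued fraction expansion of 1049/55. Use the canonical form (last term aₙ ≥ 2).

[19; 13, 1, 3]

1049 = 19·55 + 4
55 = 13·4 + 3
4 = 1·3 + 1
3 = 3·1 + 0  (stop)
So 1049/55 = [19; 13, 1, 3].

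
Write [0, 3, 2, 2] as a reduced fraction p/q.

5/17

Fold from the inside: start with 2/1.
  2 + 1/2 = 5/2
  3 + 2/5 = 17/5
  0 + 5/17 = 5/17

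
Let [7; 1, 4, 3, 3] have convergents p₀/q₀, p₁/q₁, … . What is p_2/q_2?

Using pₖ = aₖpₖ₋₁ + pₖ₋₂, qₖ = aₖqₖ₋₁ + qₖ₋₂ (with p₋₁=1, p₋₂=0, q₋₁=0, q₋₂=1):
  k=0: a=7, p=7, q=1
  k=1: a=1, p=8, q=1
  k=2: a=4, p=39, q=5

39/5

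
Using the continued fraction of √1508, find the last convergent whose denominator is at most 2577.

90442/2329

√1508 = [38; 1, 4, 1, 76, …] (period length 4).
Convergents:
  p_0/q_0 = 38/1
  p_1/q_1 = 39/1
  p_2/q_2 = 194/5
  p_3/q_3 = 233/6
  p_4/q_4 = 17902/461
  p_5/q_5 = 18135/467
  p_6/q_6 = 90442/2329
  p_7/q_7 = 108577/2796
q_6 = 2329 ≤ 2577 < 2796 = q_7, so the answer is 90442/2329.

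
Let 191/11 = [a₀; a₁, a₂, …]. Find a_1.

2

191 = 17·11 + 4   →  a_0 = 17
11 = 2·4 + 3   →  a_1 = 2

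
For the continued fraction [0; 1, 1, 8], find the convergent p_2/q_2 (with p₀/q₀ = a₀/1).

Using pₖ = aₖpₖ₋₁ + pₖ₋₂, qₖ = aₖqₖ₋₁ + qₖ₋₂ (with p₋₁=1, p₋₂=0, q₋₁=0, q₋₂=1):
  k=0: a=0, p=0, q=1
  k=1: a=1, p=1, q=1
  k=2: a=1, p=1, q=2

1/2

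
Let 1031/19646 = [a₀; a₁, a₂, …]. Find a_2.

1031 = 0·19646 + 1031   →  a_0 = 0
19646 = 19·1031 + 57   →  a_1 = 19
1031 = 18·57 + 5   →  a_2 = 18

18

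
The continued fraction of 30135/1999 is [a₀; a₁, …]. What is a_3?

16

30135 = 15·1999 + 150   →  a_0 = 15
1999 = 13·150 + 49   →  a_1 = 13
150 = 3·49 + 3   →  a_2 = 3
49 = 16·3 + 1   →  a_3 = 16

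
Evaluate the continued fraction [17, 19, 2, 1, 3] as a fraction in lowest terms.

3632/213

Fold from the inside: start with 3/1.
  1 + 1/3 = 4/3
  2 + 3/4 = 11/4
  19 + 4/11 = 213/11
  17 + 11/213 = 3632/213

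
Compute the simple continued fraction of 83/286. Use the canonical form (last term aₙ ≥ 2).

83 = 0·286 + 83
286 = 3·83 + 37
83 = 2·37 + 9
37 = 4·9 + 1
9 = 9·1 + 0  (stop)
So 83/286 = [0; 3, 2, 4, 9].

[0; 3, 2, 4, 9]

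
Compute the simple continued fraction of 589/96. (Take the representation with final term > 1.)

589 = 6*96 + 13
96 = 7*13 + 5
13 = 2*5 + 3
5 = 1*3 + 2
3 = 1*2 + 1
2 = 2*1 + 0  (stop)
So 589/96 = [6; 7, 2, 1, 1, 2].

[6; 7, 2, 1, 1, 2]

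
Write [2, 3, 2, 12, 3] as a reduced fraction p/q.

613/268

Using pₖ = aₖpₖ₋₁ + pₖ₋₂ and qₖ = aₖqₖ₋₁ + qₖ₋₂:
  k=0: a=2, p=2, q=1
  k=1: a=3, p=7, q=3
  k=2: a=2, p=16, q=7
  k=3: a=12, p=199, q=87
  k=4: a=3, p=613, q=268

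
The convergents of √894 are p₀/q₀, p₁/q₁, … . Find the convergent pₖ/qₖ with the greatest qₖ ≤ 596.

√894 = [29; 1, 8, 1, 58, …] (period length 4).
Convergents:
  p_0/q_0 = 29/1
  p_1/q_1 = 30/1
  p_2/q_2 = 269/9
  p_3/q_3 = 299/10
  p_4/q_4 = 17611/589
  p_5/q_5 = 17910/599
q_4 = 589 ≤ 596 < 599 = q_5, so the answer is 17611/589.

17611/589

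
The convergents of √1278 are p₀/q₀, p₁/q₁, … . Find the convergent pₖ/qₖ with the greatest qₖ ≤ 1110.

√1278 = [35; 1, 2, 1, 70, …] (period length 4).
Convergents:
  p_0/q_0 = 35/1
  p_1/q_1 = 36/1
  p_2/q_2 = 107/3
  p_3/q_3 = 143/4
  p_4/q_4 = 10117/283
  p_5/q_5 = 10260/287
  p_6/q_6 = 30637/857
  p_7/q_7 = 40897/1144
q_6 = 857 ≤ 1110 < 1144 = q_7, so the answer is 30637/857.

30637/857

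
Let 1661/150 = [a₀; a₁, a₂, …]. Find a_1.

1661 = 11·150 + 11   →  a_0 = 11
150 = 13·11 + 7   →  a_1 = 13

13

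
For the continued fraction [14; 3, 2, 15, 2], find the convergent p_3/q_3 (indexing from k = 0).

Using pₖ = aₖpₖ₋₁ + pₖ₋₂, qₖ = aₖqₖ₋₁ + qₖ₋₂ (with p₋₁=1, p₋₂=0, q₋₁=0, q₋₂=1):
  k=0: a=14, p=14, q=1
  k=1: a=3, p=43, q=3
  k=2: a=2, p=100, q=7
  k=3: a=15, p=1543, q=108

1543/108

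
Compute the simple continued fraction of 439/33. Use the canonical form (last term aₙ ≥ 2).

439 = 13·33 + 10
33 = 3·10 + 3
10 = 3·3 + 1
3 = 3·1 + 0  (stop)
So 439/33 = [13; 3, 3, 3].

[13; 3, 3, 3]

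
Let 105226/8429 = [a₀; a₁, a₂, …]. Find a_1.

105226 = 12·8429 + 4078   →  a_0 = 12
8429 = 2·4078 + 273   →  a_1 = 2

2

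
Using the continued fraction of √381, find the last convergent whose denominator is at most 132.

1015/52

√381 = [19; 1, 1, 12, 1, 1, 38, …] (period length 6).
Convergents:
  p_0/q_0 = 19/1
  p_1/q_1 = 20/1
  p_2/q_2 = 39/2
  p_3/q_3 = 488/25
  p_4/q_4 = 527/27
  p_5/q_5 = 1015/52
  p_6/q_6 = 39097/2003
q_5 = 52 ≤ 132 < 2003 = q_6, so the answer is 1015/52.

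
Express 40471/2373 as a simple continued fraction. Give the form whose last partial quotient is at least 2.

40471 = 17*2373 + 130
2373 = 18*130 + 33
130 = 3*33 + 31
33 = 1*31 + 2
31 = 15*2 + 1
2 = 2*1 + 0  (stop)
So 40471/2373 = [17; 18, 3, 1, 15, 2].

[17; 18, 3, 1, 15, 2]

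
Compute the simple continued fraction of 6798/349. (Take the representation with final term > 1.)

6798 = 19×349 + 167
349 = 2×167 + 15
167 = 11×15 + 2
15 = 7×2 + 1
2 = 2×1 + 0  (stop)
So 6798/349 = [19; 2, 11, 7, 2].

[19; 2, 11, 7, 2]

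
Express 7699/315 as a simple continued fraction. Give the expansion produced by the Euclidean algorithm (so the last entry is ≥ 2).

7699 = 24·315 + 139
315 = 2·139 + 37
139 = 3·37 + 28
37 = 1·28 + 9
28 = 3·9 + 1
9 = 9·1 + 0  (stop)
So 7699/315 = [24; 2, 3, 1, 3, 9].

[24; 2, 3, 1, 3, 9]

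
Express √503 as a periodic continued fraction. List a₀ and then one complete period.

a₀ = ⌊√503⌋ = 22.
With m₀=0, d₀=1 and mₖ₊₁ = dₖaₖ − mₖ, dₖ₊₁ = (n − mₖ₊₁²)/dₖ, aₖ₊₁ = ⌊(a₀+mₖ₊₁)/dₖ₊₁⌋:
  k=1: m=22, d=19, a=2
  k=2: m=16, d=13, a=2
  k=3: m=10, d=31, a=1
  k=4: m=21, d=2, a=21
  k=5: m=21, d=31, a=1
  k=6: m=10, d=13, a=2
  k=7: m=16, d=19, a=2
  k=8: m=22, d=1, a=44
d=1 and a=2a₀=44 at k=8, so the next step gives (m, d) = (22, 19) again — its k=1 value — and the period has length 8.

[22; 2, 2, 1, 21, 1, 2, 2, 44]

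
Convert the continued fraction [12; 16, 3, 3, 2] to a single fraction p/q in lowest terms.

4523/375

Using pₖ = aₖpₖ₋₁ + pₖ₋₂ and qₖ = aₖqₖ₋₁ + qₖ₋₂:
  k=0: a=12, p=12, q=1
  k=1: a=16, p=193, q=16
  k=2: a=3, p=591, q=49
  k=3: a=3, p=1966, q=163
  k=4: a=2, p=4523, q=375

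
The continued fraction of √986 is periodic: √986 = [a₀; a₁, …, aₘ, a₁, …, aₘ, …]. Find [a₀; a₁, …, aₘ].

a₀ = ⌊√986⌋ = 31.
With m₀=0, d₀=1 and mₖ₊₁ = dₖaₖ − mₖ, dₖ₊₁ = (n − mₖ₊₁²)/dₖ, aₖ₊₁ = ⌊(a₀+mₖ₊₁)/dₖ₊₁⌋:
  k=1: m=31, d=25, a=2
  k=2: m=19, d=25, a=2
  k=3: m=31, d=1, a=62
d=1 and a=2a₀=62 at k=3, so the next step gives (m, d) = (31, 25) again — its k=1 value — and the period has length 3.

[31; 2, 2, 62]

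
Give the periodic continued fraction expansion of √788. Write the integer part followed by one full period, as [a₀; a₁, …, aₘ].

[28; 14, 56]

a₀ = ⌊√788⌋ = 28.
With m₀=0, d₀=1 and mₖ₊₁ = dₖaₖ − mₖ, dₖ₊₁ = (n − mₖ₊₁²)/dₖ, aₖ₊₁ = ⌊(a₀+mₖ₊₁)/dₖ₊₁⌋:
  k=1: m=28, d=4, a=14
  k=2: m=28, d=1, a=56
d=1 and a=2a₀=56 at k=2, so the next step gives (m, d) = (28, 4) again — its k=1 value — and the period has length 2.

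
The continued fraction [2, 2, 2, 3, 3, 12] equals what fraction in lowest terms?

Fold from the inside: start with 12/1.
  3 + 1/12 = 37/12
  3 + 12/37 = 123/37
  2 + 37/123 = 283/123
  2 + 123/283 = 689/283
  2 + 283/689 = 1661/689

1661/689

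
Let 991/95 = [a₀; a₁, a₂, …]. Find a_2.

991 = 10·95 + 41   →  a_0 = 10
95 = 2·41 + 13   →  a_1 = 2
41 = 3·13 + 2   →  a_2 = 3

3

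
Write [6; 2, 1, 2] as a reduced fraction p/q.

Fold from the inside: start with 2/1.
  1 + 1/2 = 3/2
  2 + 2/3 = 8/3
  6 + 3/8 = 51/8

51/8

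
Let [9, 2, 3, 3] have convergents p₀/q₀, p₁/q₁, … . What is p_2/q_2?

66/7

Using pₖ = aₖpₖ₋₁ + pₖ₋₂, qₖ = aₖqₖ₋₁ + qₖ₋₂ (with p₋₁=1, p₋₂=0, q₋₁=0, q₋₂=1):
  k=0: a=9, p=9, q=1
  k=1: a=2, p=19, q=2
  k=2: a=3, p=66, q=7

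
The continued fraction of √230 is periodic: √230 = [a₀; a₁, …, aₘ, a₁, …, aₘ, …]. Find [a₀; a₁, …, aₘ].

a₀ = ⌊√230⌋ = 15.

[15; 6, 30]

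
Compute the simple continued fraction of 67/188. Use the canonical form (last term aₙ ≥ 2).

67 = 0×188 + 67
188 = 2×67 + 54
67 = 1×54 + 13
54 = 4×13 + 2
13 = 6×2 + 1
2 = 2×1 + 0  (stop)
So 67/188 = [0; 2, 1, 4, 6, 2].

[0; 2, 1, 4, 6, 2]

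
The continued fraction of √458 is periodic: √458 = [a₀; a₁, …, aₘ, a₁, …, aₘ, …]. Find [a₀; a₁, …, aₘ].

[21; 2, 2, 42]

a₀ = ⌊√458⌋ = 21.
With m₀=0, d₀=1 and mₖ₊₁ = dₖaₖ − mₖ, dₖ₊₁ = (n − mₖ₊₁²)/dₖ, aₖ₊₁ = ⌊(a₀+mₖ₊₁)/dₖ₊₁⌋:
  k=1: m=21, d=17, a=2
  k=2: m=13, d=17, a=2
  k=3: m=21, d=1, a=42
d=1 and a=2a₀=42 at k=3, so the next step gives (m, d) = (21, 17) again — its k=1 value — and the period has length 3.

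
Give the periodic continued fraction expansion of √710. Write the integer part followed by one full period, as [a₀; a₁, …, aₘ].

a₀ = ⌊√710⌋ = 26.

[26; 1, 1, 1, 4, 1, 1, 1, 52]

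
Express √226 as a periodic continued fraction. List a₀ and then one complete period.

a₀ = ⌊√226⌋ = 15.
With m₀=0, d₀=1 and mₖ₊₁ = dₖaₖ − mₖ, dₖ₊₁ = (n − mₖ₊₁²)/dₖ, aₖ₊₁ = ⌊(a₀+mₖ₊₁)/dₖ₊₁⌋:
  k=1: m=15, d=1, a=30
d=1 and a=2a₀=30 at k=1, so the next step gives (m, d) = (15, 1) again — its k=1 value — and the period has length 1.

[15; 30]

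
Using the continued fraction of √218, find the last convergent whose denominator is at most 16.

192/13

√218 = [14; 1, 3, 3, 1, 28, …] (period length 5).
Convergents:
  p_0/q_0 = 14/1
  p_1/q_1 = 15/1
  p_2/q_2 = 59/4
  p_3/q_3 = 192/13
  p_4/q_4 = 251/17
q_3 = 13 ≤ 16 < 17 = q_4, so the answer is 192/13.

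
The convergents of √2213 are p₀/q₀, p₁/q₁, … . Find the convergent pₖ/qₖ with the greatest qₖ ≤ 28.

1129/24

√2213 = [47; 23, 1, 1, 23, 94, …] (period length 5).
Convergents:
  p_0/q_0 = 47/1
  p_1/q_1 = 1082/23
  p_2/q_2 = 1129/24
  p_3/q_3 = 2211/47
q_2 = 24 ≤ 28 < 47 = q_3, so the answer is 1129/24.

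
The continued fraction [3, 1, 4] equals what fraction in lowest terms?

Using pₖ = aₖpₖ₋₁ + pₖ₋₂ and qₖ = aₖqₖ₋₁ + qₖ₋₂:
  k=0: a=3, p=3, q=1
  k=1: a=1, p=4, q=1
  k=2: a=4, p=19, q=5

19/5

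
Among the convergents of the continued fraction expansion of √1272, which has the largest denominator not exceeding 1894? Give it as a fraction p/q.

22897/642

√1272 = [35; 1, 1, 1, 70, …] (period length 4).
Convergents:
  p_0/q_0 = 35/1
  p_1/q_1 = 36/1
  p_2/q_2 = 71/2
  p_3/q_3 = 107/3
  p_4/q_4 = 7561/212
  p_5/q_5 = 7668/215
  p_6/q_6 = 15229/427
  p_7/q_7 = 22897/642
  p_8/q_8 = 1618019/45367
q_7 = 642 ≤ 1894 < 45367 = q_8, so the answer is 22897/642.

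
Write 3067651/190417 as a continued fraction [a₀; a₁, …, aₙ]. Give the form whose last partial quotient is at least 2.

[16; 9, 13, 15, 1, 9, 10]

3067651 = 16×190417 + 20979
190417 = 9×20979 + 1606
20979 = 13×1606 + 101
1606 = 15×101 + 91
101 = 1×91 + 10
91 = 9×10 + 1
10 = 10×1 + 0  (stop)
So 3067651/190417 = [16; 9, 13, 15, 1, 9, 10].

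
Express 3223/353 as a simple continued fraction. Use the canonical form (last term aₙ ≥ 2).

3223 = 9*353 + 46
353 = 7*46 + 31
46 = 1*31 + 15
31 = 2*15 + 1
15 = 15*1 + 0  (stop)
So 3223/353 = [9; 7, 1, 2, 15].

[9; 7, 1, 2, 15]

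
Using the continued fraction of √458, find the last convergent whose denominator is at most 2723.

√458 = [21; 2, 2, 42, …] (period length 3).
Convergents:
  p_0/q_0 = 21/1
  p_1/q_1 = 43/2
  p_2/q_2 = 107/5
  p_3/q_3 = 4537/212
  p_4/q_4 = 9181/429
  p_5/q_5 = 22899/1070
  p_6/q_6 = 970939/45369
q_5 = 1070 ≤ 2723 < 45369 = q_6, so the answer is 22899/1070.

22899/1070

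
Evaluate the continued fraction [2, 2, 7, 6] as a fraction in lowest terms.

Using pₖ = aₖpₖ₋₁ + pₖ₋₂ and qₖ = aₖqₖ₋₁ + qₖ₋₂:
  k=0: a=2, p=2, q=1
  k=1: a=2, p=5, q=2
  k=2: a=7, p=37, q=15
  k=3: a=6, p=227, q=92

227/92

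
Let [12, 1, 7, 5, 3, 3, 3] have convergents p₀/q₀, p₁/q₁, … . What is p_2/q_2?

Using pₖ = aₖpₖ₋₁ + pₖ₋₂, qₖ = aₖqₖ₋₁ + qₖ₋₂ (with p₋₁=1, p₋₂=0, q₋₁=0, q₋₂=1):
  k=0: a=12, p=12, q=1
  k=1: a=1, p=13, q=1
  k=2: a=7, p=103, q=8

103/8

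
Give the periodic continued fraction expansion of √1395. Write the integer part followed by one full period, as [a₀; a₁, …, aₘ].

a₀ = ⌊√1395⌋ = 37.
With m₀=0, d₀=1 and mₖ₊₁ = dₖaₖ − mₖ, dₖ₊₁ = (n − mₖ₊₁²)/dₖ, aₖ₊₁ = ⌊(a₀+mₖ₊₁)/dₖ₊₁⌋:
  k=1: m=37, d=26, a=2
  k=2: m=15, d=45, a=1
  k=3: m=30, d=11, a=6
  k=4: m=36, d=9, a=8
  k=5: m=36, d=11, a=6
  k=6: m=30, d=45, a=1
  k=7: m=15, d=26, a=2
  k=8: m=37, d=1, a=74
d=1 and a=2a₀=74 at k=8, so the next step gives (m, d) = (37, 26) again — its k=1 value — and the period has length 8.

[37; 2, 1, 6, 8, 6, 1, 2, 74]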